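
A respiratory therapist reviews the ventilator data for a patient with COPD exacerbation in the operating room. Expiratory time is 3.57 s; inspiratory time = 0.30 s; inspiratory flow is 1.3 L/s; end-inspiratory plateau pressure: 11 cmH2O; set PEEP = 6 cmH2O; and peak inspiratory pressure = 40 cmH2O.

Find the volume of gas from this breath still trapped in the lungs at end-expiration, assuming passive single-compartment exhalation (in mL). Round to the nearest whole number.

Vt = flow × Ti = 1.3 L/s × 0.30 s × 1000 mL/L = 390.0 mL.
R = (PIP − Pplat)/V̇ = (40 − 11) / 1.3 = 29.0/1.3 = 22.308 cmH2O·s/L.
C = Vt/(Pplat − PEEP) = 390.0 / (11 − 6) = 390.0/5.0 = 78.0 mL/cmH2O.
τ = R × C = 22.308 × 0.078 L/cmH2O = 1.74 s.
Fraction remaining = e^(−Te/τ) = e^(−3.57/1.74) = 0.1285.
Trapped volume = 390.0 × 0.1285 = 50.115 mL.

50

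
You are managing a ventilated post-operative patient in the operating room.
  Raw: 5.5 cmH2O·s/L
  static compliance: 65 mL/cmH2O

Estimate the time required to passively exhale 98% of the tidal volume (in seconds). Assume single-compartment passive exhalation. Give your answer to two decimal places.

τ = R × C = 5.5 × 65 mL/cmH2O = 5.5 × 0.065 L/cmH2O = 0.3575 s.
Exhaled fraction f = 1 − e^(−t/τ) → t = −τ·ln(1 − f) = −0.3575·ln(0.02) = 1.399 s.

1.40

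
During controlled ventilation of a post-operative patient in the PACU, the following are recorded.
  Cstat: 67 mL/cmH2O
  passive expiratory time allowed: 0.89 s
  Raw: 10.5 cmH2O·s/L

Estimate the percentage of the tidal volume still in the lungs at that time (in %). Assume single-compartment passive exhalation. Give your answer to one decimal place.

28.2

τ = R × C = 10.5 × 67 mL/cmH2O = 10.5 × 0.067 L/cmH2O = 0.7035 s.
Passive exhalation: V(t)/V₀ = e^(−t/τ) = e^(−0.89/0.7035) = 0.2822.
Fraction remaining = 0.2822 → 28.22%.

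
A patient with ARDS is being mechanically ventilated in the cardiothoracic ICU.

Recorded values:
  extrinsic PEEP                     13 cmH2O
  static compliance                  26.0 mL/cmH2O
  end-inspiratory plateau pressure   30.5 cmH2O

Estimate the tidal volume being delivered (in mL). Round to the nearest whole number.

455

Vt = Cstat × (Pplat − PEEP) = 26.0 × (30.5 − 13) = 26.0 × 17.5 = 455.0 mL.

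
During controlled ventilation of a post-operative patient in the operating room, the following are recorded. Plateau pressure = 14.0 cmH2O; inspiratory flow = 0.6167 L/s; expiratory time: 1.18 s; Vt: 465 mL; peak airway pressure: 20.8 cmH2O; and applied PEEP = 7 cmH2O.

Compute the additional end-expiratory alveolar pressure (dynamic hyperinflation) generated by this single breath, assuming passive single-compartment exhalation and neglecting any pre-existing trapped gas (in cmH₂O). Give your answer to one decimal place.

1.4

R = (PIP − Pplat)/V̇ = (20.8 − 14.0) / 0.6167 = 6.8/0.6167 = 11.026 cmH2O·s/L.
C = Vt/(Pplat − PEEP) = 465.0 / (14.0 − 7) = 465.0/7.0 = 66.429 mL/cmH2O.
τ = R × C = 11.026 × 0.06643 L/cmH2O = 0.7325 s.
Fraction remaining = e^(−Te/τ) = e^(−1.18/0.7325) = 0.1997; trapped volume = 465.0 × 0.1997 = 92.861 mL.
Additional alveolar pressure from trapping ≈ V_trapped / C = 92.861 / 66.429 = 1.398 cmH2O.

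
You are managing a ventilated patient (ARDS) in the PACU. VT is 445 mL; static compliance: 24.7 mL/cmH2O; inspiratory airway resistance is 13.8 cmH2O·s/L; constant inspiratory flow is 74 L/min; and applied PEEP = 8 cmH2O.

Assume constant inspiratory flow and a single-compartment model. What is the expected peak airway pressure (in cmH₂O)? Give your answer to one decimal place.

43.0

Flow: 74 L/min ÷ 60 = 1.2333 L/s.
Equation of motion (constant flow): PIP = Vt/C + R·V̇ + PEEP.
PIP = 445/24.7 + 13.8×1.2333 + 8 = 18.016 + 17.02 + 8 = 43.036 cmH2O.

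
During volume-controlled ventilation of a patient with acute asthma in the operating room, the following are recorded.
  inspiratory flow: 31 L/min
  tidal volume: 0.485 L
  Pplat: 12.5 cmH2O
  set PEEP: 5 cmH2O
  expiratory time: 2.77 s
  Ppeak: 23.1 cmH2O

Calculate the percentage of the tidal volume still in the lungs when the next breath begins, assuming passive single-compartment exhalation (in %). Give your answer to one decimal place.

Flow: 31 L/min ÷ 60 = 0.5167 L/s.
R = (PIP − Pplat)/V̇ = (23.1 − 12.5) / 0.5167 = 10.6/0.5167 = 20.515 cmH2O·s/L.
C = Vt/(Pplat − PEEP) = 485.0 / (12.5 − 5) = 485.0/7.5 = 64.667 mL/cmH2O.
τ = R × C = 20.515 × 0.06467 L/cmH2O = 1.327 s.
Fraction remaining at end-expiration = e^(−Te/τ) = e^(−2.77/1.327) = 0.124 → 12.4%.

12.4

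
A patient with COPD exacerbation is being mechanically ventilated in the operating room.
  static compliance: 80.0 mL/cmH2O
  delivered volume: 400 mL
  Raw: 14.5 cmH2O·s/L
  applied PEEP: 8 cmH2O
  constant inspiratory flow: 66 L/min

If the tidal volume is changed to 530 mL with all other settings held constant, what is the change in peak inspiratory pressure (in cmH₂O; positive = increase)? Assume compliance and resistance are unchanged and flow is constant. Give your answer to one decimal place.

PIP = Vt/C + R·V̇ + PEEP (constant-flow equation of motion).
Only the elastic term changes: ΔPIP = ΔVt / C = (530 − 400) / 80.0 = 1.625 cmH2O.

1.6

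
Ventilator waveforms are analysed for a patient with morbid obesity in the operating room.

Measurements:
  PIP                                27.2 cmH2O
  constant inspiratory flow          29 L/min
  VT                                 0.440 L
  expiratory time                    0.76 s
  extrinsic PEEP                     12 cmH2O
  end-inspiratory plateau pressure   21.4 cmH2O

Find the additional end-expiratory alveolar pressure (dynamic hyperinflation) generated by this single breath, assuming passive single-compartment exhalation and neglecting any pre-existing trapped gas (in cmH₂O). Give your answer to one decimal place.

2.4

Flow: 29 L/min ÷ 60 = 0.4833 L/s.
R = (PIP − Pplat)/V̇ = (27.2 − 21.4) / 0.4833 = 5.8/0.4833 = 12.001 cmH2O·s/L.
C = Vt/(Pplat − PEEP) = 440.0 / (21.4 − 12) = 440.0/9.4 = 46.809 mL/cmH2O.
τ = R × C = 12.001 × 0.04681 L/cmH2O = 0.5618 s.
Fraction remaining = e^(−Te/τ) = e^(−0.76/0.5618) = 0.2585; trapped volume = 440.0 × 0.2585 = 113.74 mL.
Additional alveolar pressure from trapping ≈ V_trapped / C = 113.74 / 46.809 = 2.43 cmH2O.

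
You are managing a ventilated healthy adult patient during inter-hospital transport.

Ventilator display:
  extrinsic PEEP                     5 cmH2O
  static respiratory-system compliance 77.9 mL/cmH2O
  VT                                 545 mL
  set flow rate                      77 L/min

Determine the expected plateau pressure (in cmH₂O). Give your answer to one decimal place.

12.0

Pplat = PEEP + Vt / Cstat = 5 + 545 / 77.9 = 5 + 6.996 = 11.996 cmH2O.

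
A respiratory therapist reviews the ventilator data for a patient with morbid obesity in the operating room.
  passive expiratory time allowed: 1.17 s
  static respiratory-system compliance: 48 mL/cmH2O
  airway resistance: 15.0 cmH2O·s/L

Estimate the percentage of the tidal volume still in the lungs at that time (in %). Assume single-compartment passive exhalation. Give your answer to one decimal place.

19.7

τ = R × C = 15.0 × 48 mL/cmH2O = 15.0 × 0.048 L/cmH2O = 0.72 s.
Passive exhalation: V(t)/V₀ = e^(−t/τ) = e^(−1.17/0.72) = 0.1969.
Fraction remaining = 0.1969 → 19.69%.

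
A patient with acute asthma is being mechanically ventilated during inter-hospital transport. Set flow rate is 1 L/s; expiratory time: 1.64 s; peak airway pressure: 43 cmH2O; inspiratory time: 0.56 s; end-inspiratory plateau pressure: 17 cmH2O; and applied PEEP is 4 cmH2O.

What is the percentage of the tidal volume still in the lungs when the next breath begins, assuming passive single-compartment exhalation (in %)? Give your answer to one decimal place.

Vt = flow × Ti = 1 L/s × 0.56 s × 1000 mL/L = 560.0 mL.
R = (PIP − Pplat)/V̇ = (43 − 17) / 1 = 26.0/1 = 26.0 cmH2O·s/L.
C = Vt/(Pplat − PEEP) = 560.0 / (17 − 4) = 560.0/13.0 = 43.077 mL/cmH2O.
τ = R × C = 26.0 × 0.04308 L/cmH2O = 1.12 s.
Fraction remaining at end-expiration = e^(−Te/τ) = e^(−1.64/1.12) = 0.2312 → 23.12%.

23.1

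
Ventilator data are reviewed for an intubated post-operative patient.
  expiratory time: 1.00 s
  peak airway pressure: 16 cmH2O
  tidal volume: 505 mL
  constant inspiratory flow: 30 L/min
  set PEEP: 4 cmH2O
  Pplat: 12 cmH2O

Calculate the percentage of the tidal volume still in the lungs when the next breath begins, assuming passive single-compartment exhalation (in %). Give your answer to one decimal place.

13.8

Flow: 30 L/min ÷ 60 = 0.5 L/s.
R = (PIP − Pplat)/V̇ = (16 − 12) / 0.5 = 4.0/0.5 = 8.0 cmH2O·s/L.
C = Vt/(Pplat − PEEP) = 505.0 / (12 − 4) = 505.0/8.0 = 63.125 mL/cmH2O.
τ = R × C = 8.0 × 0.06313 L/cmH2O = 0.505 s.
Fraction remaining at end-expiration = e^(−Te/τ) = e^(−1.00/0.505) = 0.138 → 13.8%.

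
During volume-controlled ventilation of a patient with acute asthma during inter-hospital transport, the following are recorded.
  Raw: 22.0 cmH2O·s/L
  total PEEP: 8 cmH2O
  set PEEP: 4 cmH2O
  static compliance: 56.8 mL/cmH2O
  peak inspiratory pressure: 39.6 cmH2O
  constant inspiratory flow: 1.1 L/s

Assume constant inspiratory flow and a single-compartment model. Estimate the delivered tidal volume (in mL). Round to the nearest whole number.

420

Total PEEP = 8 cmH2O (set 4 + intrinsic 4); this is the baseline alveolar pressure.
Equation of motion (constant flow): PIP = Vt/C + R·V̇ + PEEP.
Vt/C = PIP − R·V̇ − PEEP = 39.6 − 24.2 − 8 = 7.4 cmH2O.
Vt = C × 7.4 = 56.8 × 7.4 = 420.32 mL.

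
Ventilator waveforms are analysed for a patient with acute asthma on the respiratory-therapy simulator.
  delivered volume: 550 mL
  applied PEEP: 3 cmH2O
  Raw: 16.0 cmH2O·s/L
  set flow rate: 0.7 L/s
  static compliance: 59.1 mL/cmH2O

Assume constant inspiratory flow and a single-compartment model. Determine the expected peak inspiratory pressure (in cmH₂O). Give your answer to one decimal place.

Equation of motion (constant flow): PIP = Vt/C + R·V̇ + PEEP.
PIP = 550/59.1 + 16.0×0.7 + 3 = 9.306 + 11.2 + 3 = 23.506 cmH2O.

23.5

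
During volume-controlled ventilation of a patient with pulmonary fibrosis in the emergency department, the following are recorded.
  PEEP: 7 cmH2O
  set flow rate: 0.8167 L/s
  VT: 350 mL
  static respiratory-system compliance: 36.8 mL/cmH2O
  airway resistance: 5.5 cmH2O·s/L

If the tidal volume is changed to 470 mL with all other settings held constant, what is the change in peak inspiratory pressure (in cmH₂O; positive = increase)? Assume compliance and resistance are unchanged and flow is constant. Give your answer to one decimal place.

3.3

PIP = Vt/C + R·V̇ + PEEP (constant-flow equation of motion).
Only the elastic term changes: ΔPIP = ΔVt / C = (470 − 350) / 36.8 = 3.261 cmH2O.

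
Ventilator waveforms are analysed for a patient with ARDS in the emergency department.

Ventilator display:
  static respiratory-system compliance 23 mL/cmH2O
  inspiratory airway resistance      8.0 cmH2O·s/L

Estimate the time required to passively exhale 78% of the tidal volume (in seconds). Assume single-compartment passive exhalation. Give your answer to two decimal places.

τ = R × C = 8.0 × 23 mL/cmH2O = 8.0 × 0.023 L/cmH2O = 0.184 s.
Exhaled fraction f = 1 − e^(−t/τ) → t = −τ·ln(1 − f) = −0.184·ln(0.22) = 0.2786 s.

0.28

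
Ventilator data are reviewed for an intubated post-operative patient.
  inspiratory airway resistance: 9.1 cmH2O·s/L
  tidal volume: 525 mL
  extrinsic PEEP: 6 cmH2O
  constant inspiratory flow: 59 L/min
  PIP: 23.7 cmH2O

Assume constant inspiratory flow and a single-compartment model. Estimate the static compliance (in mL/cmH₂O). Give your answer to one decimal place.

Flow: 59 L/min ÷ 60 = 0.9833 L/s.
Equation of motion (constant flow): PIP = Vt/C + R·V̇ + PEEP.
Vt/C = PIP − R·V̇ − PEEP = 23.7 − 9.1×0.9833 − 6 = 23.7 − 8.948 − 6 = 8.752 cmH2O.
C = Vt / 8.752 = 525 / 8.752 = 59.986 mL/cmH2O.

60.0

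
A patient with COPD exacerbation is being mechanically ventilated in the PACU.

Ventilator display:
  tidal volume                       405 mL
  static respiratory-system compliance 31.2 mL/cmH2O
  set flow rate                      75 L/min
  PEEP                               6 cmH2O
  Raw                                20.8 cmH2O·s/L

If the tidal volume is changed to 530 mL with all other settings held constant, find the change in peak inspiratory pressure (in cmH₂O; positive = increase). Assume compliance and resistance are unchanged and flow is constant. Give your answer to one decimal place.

4.0

PIP = Vt/C + R·V̇ + PEEP (constant-flow equation of motion).
Only the elastic term changes: ΔPIP = ΔVt / C = (530 − 405) / 31.2 = 4.006 cmH2O.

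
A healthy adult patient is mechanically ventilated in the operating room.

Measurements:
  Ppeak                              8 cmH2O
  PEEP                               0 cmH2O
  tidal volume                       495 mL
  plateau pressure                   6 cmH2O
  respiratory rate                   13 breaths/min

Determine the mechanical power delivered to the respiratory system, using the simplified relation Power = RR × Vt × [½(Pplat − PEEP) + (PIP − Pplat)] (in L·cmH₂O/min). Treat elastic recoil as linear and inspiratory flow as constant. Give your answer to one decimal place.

Per-breath work = Vt × [½(Pplat−PEEP) + (PIP−Pplat)] = 0.495 × [0.5×6.0 + 2.0] = 0.495 × 5.0 = 2.475 L·cmH2O.
Power = 13 × 2.475 = 32.175 L·cmH2O/min.

32.2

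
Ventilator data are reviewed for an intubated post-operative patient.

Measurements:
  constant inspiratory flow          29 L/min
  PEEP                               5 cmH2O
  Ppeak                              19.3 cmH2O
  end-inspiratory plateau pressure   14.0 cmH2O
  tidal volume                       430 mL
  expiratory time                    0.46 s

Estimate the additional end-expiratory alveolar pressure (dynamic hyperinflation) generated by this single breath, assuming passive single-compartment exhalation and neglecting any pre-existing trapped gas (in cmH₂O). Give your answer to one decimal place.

3.7

Flow: 29 L/min ÷ 60 = 0.4833 L/s.
R = (PIP − Pplat)/V̇ = (19.3 − 14.0) / 0.4833 = 5.3/0.4833 = 10.966 cmH2O·s/L.
C = Vt/(Pplat − PEEP) = 430.0 / (14.0 − 5) = 430.0/9.0 = 47.778 mL/cmH2O.
τ = R × C = 10.966 × 0.04778 L/cmH2O = 0.524 s.
Fraction remaining = e^(−Te/τ) = e^(−0.46/0.524) = 0.4157; trapped volume = 430.0 × 0.4157 = 178.75 mL.
Additional alveolar pressure from trapping ≈ V_trapped / C = 178.75 / 47.778 = 3.741 cmH2O.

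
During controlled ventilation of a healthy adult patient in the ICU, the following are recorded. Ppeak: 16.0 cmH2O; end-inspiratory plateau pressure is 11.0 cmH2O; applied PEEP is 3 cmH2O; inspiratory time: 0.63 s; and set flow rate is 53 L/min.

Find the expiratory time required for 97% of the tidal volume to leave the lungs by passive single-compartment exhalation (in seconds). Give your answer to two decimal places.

Flow: 53 L/min ÷ 60 = 0.8833 L/s.
Vt = flow × Ti = 0.8833 L/s × 0.63 s × 1000 mL/L = 556.48 mL.
R = (PIP − Pplat)/V̇ = (16.0 − 11.0) / 0.8833 = 5.0/0.8833 = 5.661 cmH2O·s/L.
C = Vt/(Pplat − PEEP) = 556.48 / (11.0 − 3) = 556.48/8.0 = 69.56 mL/cmH2O.
τ = R × C = 5.661 × 0.06956 L/cmH2O = 0.3938 s.
t = −τ·ln(1 − 0.97) = −0.3938·ln(0.03) = 1.381 s.

1.38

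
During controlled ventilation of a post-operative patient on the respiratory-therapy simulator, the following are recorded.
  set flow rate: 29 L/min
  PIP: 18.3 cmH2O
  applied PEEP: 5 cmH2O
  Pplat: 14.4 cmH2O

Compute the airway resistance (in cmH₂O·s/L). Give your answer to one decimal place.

Flow: 29 L/min ÷ 60 = 0.4833 L/s.
Raw = (PIP − Pplat) / flow = (18.3 − 14.4) / 0.4833 = 3.9 / 0.4833 = 8.07 cmH2O·s/L.

8.1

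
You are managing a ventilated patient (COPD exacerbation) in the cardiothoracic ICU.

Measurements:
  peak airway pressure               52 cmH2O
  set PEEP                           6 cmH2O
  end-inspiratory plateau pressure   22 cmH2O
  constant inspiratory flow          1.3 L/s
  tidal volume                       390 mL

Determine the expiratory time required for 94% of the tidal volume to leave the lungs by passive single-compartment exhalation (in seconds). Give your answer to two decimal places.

R = (PIP − Pplat)/V̇ = (52 − 22) / 1.3 = 30.0/1.3 = 23.077 cmH2O·s/L.
C = Vt/(Pplat − PEEP) = 390.0 / (22 − 6) = 390.0/16.0 = 24.375 mL/cmH2O.
τ = R × C = 23.077 × 0.02438 L/cmH2O = 0.5626 s.
t = −τ·ln(1 − 0.94) = −0.5626·ln(0.06) = 1.583 s.

1.58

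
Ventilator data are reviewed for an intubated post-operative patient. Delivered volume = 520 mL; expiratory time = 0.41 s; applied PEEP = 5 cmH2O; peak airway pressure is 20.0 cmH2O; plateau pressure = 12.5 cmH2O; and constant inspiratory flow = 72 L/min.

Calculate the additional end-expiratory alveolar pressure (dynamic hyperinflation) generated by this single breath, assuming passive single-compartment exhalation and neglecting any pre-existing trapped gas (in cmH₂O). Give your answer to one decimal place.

2.9

Flow: 72 L/min ÷ 60 = 1.2 L/s.
R = (PIP − Pplat)/V̇ = (20.0 − 12.5) / 1.2 = 7.5/1.2 = 6.25 cmH2O·s/L.
C = Vt/(Pplat − PEEP) = 520.0 / (12.5 − 5) = 520.0/7.5 = 69.333 mL/cmH2O.
τ = R × C = 6.25 × 0.06933 L/cmH2O = 0.4333 s.
Fraction remaining = e^(−Te/τ) = e^(−0.41/0.4333) = 0.3882; trapped volume = 520.0 × 0.3882 = 201.86 mL.
Additional alveolar pressure from trapping ≈ V_trapped / C = 201.86 / 69.333 = 2.911 cmH2O.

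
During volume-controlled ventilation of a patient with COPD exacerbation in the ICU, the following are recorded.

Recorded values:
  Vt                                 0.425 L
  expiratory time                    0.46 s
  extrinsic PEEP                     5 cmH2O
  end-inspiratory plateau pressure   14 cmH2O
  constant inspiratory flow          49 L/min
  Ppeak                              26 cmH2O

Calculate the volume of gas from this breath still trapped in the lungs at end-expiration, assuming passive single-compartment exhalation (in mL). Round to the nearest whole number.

Flow: 49 L/min ÷ 60 = 0.8167 L/s.
R = (PIP − Pplat)/V̇ = (26 − 14) / 0.8167 = 12.0/0.8167 = 14.693 cmH2O·s/L.
C = Vt/(Pplat − PEEP) = 425.0 / (14 − 5) = 425.0/9.0 = 47.222 mL/cmH2O.
τ = R × C = 14.693 × 0.04722 L/cmH2O = 0.6938 s.
Fraction remaining = e^(−Te/τ) = e^(−0.46/0.6938) = 0.5153.
Trapped volume = 425.0 × 0.5153 = 219.0 mL.

219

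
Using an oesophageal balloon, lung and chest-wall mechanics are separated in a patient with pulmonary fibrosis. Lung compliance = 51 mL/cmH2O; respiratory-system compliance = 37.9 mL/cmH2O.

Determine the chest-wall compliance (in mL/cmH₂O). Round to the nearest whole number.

148

1/Ccw = 1/Crs − 1/CL.
1/Ccw = 1/37.9 − 1/51 = 0.006777.
Ccw = 147.56 mL/cmH2O.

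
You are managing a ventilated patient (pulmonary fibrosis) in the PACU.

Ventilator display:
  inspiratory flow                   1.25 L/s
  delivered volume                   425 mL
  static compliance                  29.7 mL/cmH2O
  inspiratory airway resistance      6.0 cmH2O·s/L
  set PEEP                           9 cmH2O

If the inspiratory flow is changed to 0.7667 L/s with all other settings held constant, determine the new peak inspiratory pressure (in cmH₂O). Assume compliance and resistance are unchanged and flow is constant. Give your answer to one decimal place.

PIP = Vt/C + R·V̇ + PEEP (constant-flow equation of motion).
Only the resistive term changes: ΔPIP = R × ΔV̇ = 6.0 × (0.7667 − 1.25) = 6.0 × -0.4833 = -2.9 cmH2O.
Original PIP = 425/29.7 + 6.0×1.25 + 9 = 30.81 cmH2O; new PIP = 30.81 + (-2.9) = 27.91 cmH2O.

27.9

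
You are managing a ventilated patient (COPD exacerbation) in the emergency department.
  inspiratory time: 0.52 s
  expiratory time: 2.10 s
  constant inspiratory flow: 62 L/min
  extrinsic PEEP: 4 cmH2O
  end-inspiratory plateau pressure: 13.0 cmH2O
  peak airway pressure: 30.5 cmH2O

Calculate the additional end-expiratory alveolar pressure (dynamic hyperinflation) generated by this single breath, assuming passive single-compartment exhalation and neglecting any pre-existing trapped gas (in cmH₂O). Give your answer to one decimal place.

Flow: 62 L/min ÷ 60 = 1.0333 L/s.
Vt = flow × Ti = 1.0333 L/s × 0.52 s × 1000 mL/L = 537.32 mL.
R = (PIP − Pplat)/V̇ = (30.5 − 13.0) / 1.0333 = 17.5/1.0333 = 16.936 cmH2O·s/L.
C = Vt/(Pplat − PEEP) = 537.32 / (13.0 − 4) = 537.32/9.0 = 59.702 mL/cmH2O.
τ = R × C = 16.936 × 0.0597 L/cmH2O = 1.011 s.
Fraction remaining = e^(−Te/τ) = e^(−2.10/1.011) = 0.1253; trapped volume = 537.32 × 0.1253 = 67.326 mL.
Additional alveolar pressure from trapping ≈ V_trapped / C = 67.326 / 59.702 = 1.128 cmH2O.

1.1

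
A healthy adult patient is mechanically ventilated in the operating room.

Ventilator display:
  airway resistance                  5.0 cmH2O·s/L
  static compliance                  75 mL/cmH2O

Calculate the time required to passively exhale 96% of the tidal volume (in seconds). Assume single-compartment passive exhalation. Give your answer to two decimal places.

τ = R × C = 5.0 × 75 mL/cmH2O = 5.0 × 0.075 L/cmH2O = 0.375 s.
Exhaled fraction f = 1 − e^(−t/τ) → t = −τ·ln(1 − f) = −0.375·ln(0.04) = 1.207 s.

1.21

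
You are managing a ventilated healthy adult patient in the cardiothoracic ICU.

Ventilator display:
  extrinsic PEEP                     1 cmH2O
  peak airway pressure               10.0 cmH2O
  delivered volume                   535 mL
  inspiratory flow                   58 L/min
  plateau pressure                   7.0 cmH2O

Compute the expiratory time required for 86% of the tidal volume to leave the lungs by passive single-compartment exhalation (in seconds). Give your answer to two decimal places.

Flow: 58 L/min ÷ 60 = 0.9667 L/s.
R = (PIP − Pplat)/V̇ = (10.0 − 7.0) / 0.9667 = 3.0/0.9667 = 3.103 cmH2O·s/L.
C = Vt/(Pplat − PEEP) = 535.0 / (7.0 − 1) = 535.0/6.0 = 89.167 mL/cmH2O.
τ = R × C = 3.103 × 0.08917 L/cmH2O = 0.2767 s.
t = −τ·ln(1 − 0.86) = −0.2767·ln(0.14) = 0.544 s.

0.54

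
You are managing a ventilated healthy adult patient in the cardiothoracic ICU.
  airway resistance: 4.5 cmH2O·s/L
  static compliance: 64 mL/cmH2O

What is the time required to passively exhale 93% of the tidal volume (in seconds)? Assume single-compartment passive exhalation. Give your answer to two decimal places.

τ = R × C = 4.5 × 64 mL/cmH2O = 4.5 × 0.064 L/cmH2O = 0.288 s.
Exhaled fraction f = 1 − e^(−t/τ) → t = −τ·ln(1 − f) = −0.288·ln(0.07) = 0.7659 s.

0.77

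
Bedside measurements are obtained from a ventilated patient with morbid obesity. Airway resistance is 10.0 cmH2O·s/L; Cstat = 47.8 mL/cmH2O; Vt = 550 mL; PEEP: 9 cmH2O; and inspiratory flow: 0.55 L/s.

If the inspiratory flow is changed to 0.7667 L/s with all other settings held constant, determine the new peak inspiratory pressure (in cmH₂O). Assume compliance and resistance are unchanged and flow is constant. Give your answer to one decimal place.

28.2

PIP = Vt/C + R·V̇ + PEEP (constant-flow equation of motion).
Only the resistive term changes: ΔPIP = R × ΔV̇ = 10.0 × (0.7667 − 0.55) = 10.0 × 0.2167 = 2.167 cmH2O.
Original PIP = 550/47.8 + 10.0×0.55 + 9 = 26.006 cmH2O; new PIP = 26.006 + (2.167) = 28.173 cmH2O.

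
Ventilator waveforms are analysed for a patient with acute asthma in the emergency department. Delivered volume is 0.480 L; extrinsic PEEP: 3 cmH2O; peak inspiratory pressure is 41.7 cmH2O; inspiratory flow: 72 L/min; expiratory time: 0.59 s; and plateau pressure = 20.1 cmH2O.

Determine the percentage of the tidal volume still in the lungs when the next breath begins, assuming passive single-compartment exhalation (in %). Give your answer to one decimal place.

31.1

Flow: 72 L/min ÷ 60 = 1.2 L/s.
R = (PIP − Pplat)/V̇ = (41.7 − 20.1) / 1.2 = 21.6/1.2 = 18.0 cmH2O·s/L.
C = Vt/(Pplat − PEEP) = 480.0 / (20.1 − 3) = 480.0/17.1 = 28.07 mL/cmH2O.
τ = R × C = 18.0 × 0.02807 L/cmH2O = 0.5053 s.
Fraction remaining at end-expiration = e^(−Te/τ) = e^(−0.59/0.5053) = 0.3111 → 31.11%.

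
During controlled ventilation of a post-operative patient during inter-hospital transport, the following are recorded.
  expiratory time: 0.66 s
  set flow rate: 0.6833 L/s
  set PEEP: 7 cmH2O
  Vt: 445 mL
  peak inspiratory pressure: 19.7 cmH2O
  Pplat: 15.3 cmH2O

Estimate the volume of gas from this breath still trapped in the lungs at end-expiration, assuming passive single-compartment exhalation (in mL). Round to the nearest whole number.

R = (PIP − Pplat)/V̇ = (19.7 − 15.3) / 0.6833 = 4.4/0.6833 = 6.439 cmH2O·s/L.
C = Vt/(Pplat − PEEP) = 445.0 / (15.3 − 7) = 445.0/8.3 = 53.614 mL/cmH2O.
τ = R × C = 6.439 × 0.05361 L/cmH2O = 0.3452 s.
Fraction remaining = e^(−Te/τ) = e^(−0.66/0.3452) = 0.1478.
Trapped volume = 445.0 × 0.1478 = 65.771 mL.

66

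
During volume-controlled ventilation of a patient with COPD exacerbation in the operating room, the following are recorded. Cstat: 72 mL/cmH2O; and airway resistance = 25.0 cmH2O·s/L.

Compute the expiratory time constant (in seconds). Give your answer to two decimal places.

1.80

τ = R × C = 25.0 × 72 mL/cmH2O = 25.0 × 0.072 L/cmH2O = 1.8 s.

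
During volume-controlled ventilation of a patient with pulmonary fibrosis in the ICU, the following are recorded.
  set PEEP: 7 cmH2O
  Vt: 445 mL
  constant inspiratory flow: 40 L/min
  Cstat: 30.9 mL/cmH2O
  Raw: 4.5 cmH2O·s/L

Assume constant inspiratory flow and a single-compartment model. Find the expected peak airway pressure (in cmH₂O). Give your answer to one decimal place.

Flow: 40 L/min ÷ 60 = 0.6667 L/s.
Equation of motion (constant flow): PIP = Vt/C + R·V̇ + PEEP.
PIP = 445/30.9 + 4.5×0.6667 + 7 = 14.401 + 3.0 + 7 = 24.401 cmH2O.

24.4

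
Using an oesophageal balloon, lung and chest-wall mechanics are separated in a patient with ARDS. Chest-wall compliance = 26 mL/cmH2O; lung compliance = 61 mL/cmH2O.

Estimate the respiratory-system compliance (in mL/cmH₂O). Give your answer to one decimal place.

18.2

Lung and chest wall are elastances in series: 1/Crs = 1/CL + 1/Ccw.
1/Crs = 1/61 + 1/26 = 0.05485.
Crs = 18.232 mL/cmH2O.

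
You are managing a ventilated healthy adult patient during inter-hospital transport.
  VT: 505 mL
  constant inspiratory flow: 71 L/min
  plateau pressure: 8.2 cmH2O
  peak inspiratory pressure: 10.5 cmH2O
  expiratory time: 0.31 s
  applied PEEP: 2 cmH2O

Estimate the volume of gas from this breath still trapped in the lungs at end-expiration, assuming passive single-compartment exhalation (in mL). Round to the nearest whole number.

Flow: 71 L/min ÷ 60 = 1.1833 L/s.
R = (PIP − Pplat)/V̇ = (10.5 − 8.2) / 1.1833 = 2.3/1.1833 = 1.944 cmH2O·s/L.
C = Vt/(Pplat − PEEP) = 505.0 / (8.2 − 2) = 505.0/6.2 = 81.452 mL/cmH2O.
τ = R × C = 1.944 × 0.08145 L/cmH2O = 0.1583 s.
Fraction remaining = e^(−Te/τ) = e^(−0.31/0.1583) = 0.1411.
Trapped volume = 505.0 × 0.1411 = 71.256 mL.

71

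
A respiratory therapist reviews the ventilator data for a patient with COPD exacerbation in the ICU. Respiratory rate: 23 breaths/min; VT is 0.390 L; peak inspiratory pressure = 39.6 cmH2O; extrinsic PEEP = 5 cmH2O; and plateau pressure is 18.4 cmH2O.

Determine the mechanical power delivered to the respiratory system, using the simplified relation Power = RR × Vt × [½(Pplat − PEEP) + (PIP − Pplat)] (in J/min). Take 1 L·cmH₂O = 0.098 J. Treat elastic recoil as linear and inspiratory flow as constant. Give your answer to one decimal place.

Per-breath work = Vt × [½(Pplat−PEEP) + (PIP−Pplat)] = 0.390 × [0.5×13.4 + 21.2] = 0.390 × 27.9 = 10.881 L·cmH2O.
Power = 23 × 10.881 = 250.26 L·cmH2O/min.
× 0.098 J/(L·cmH2O) → 24.525 J/min.

24.5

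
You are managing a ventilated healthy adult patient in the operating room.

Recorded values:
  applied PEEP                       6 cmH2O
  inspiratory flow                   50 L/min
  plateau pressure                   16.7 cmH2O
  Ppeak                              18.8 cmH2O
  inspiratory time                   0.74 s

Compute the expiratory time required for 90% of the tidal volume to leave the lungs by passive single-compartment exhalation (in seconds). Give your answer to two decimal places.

Flow: 50 L/min ÷ 60 = 0.8333 L/s.
Vt = flow × Ti = 0.8333 L/s × 0.74 s × 1000 mL/L = 616.64 mL.
R = (PIP − Pplat)/V̇ = (18.8 − 16.7) / 0.8333 = 2.1/0.8333 = 2.52 cmH2O·s/L.
C = Vt/(Pplat − PEEP) = 616.64 / (16.7 − 6) = 616.64/10.7 = 57.63 mL/cmH2O.
τ = R × C = 2.52 × 0.05763 L/cmH2O = 0.1452 s.
t = −τ·ln(1 − 0.90) = −0.1452·ln(0.1) = 0.3343 s.

0.33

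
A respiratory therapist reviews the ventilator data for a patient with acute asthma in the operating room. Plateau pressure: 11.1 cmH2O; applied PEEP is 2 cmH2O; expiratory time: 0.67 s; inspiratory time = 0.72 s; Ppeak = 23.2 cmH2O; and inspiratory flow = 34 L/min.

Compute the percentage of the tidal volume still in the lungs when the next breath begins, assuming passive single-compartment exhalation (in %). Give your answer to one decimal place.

49.7

Flow: 34 L/min ÷ 60 = 0.5667 L/s.
Vt = flow × Ti = 0.5667 L/s × 0.72 s × 1000 mL/L = 408.02 mL.
R = (PIP − Pplat)/V̇ = (23.2 − 11.1) / 0.5667 = 12.1/0.5667 = 21.352 cmH2O·s/L.
C = Vt/(Pplat − PEEP) = 408.02 / (11.1 − 2) = 408.02/9.1 = 44.837 mL/cmH2O.
τ = R × C = 21.352 × 0.04484 L/cmH2O = 0.9574 s.
Fraction remaining at end-expiration = e^(−Te/τ) = e^(−0.67/0.9574) = 0.4967 → 49.67%.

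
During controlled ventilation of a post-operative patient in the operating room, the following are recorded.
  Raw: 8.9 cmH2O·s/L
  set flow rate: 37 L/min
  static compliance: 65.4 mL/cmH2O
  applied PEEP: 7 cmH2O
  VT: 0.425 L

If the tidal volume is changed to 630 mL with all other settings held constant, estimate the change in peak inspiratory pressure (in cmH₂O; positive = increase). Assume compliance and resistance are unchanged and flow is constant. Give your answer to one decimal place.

3.1

PIP = Vt/C + R·V̇ + PEEP (constant-flow equation of motion).
Only the elastic term changes: ΔPIP = ΔVt / C = (630 − 425) / 65.4 = 3.135 cmH2O.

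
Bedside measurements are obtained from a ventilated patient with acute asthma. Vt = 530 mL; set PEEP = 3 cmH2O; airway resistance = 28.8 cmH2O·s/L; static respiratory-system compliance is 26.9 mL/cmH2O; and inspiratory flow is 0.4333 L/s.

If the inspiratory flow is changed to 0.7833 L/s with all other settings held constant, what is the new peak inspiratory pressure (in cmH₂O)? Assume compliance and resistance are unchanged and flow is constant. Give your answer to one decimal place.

PIP = Vt/C + R·V̇ + PEEP (constant-flow equation of motion).
Only the resistive term changes: ΔPIP = R × ΔV̇ = 28.8 × (0.7833 − 0.4333) = 28.8 × 0.35 = 10.08 cmH2O.
Original PIP = 530/26.9 + 28.8×0.4333 + 3 = 35.182 cmH2O; new PIP = 35.182 + (10.08) = 45.262 cmH2O.

45.3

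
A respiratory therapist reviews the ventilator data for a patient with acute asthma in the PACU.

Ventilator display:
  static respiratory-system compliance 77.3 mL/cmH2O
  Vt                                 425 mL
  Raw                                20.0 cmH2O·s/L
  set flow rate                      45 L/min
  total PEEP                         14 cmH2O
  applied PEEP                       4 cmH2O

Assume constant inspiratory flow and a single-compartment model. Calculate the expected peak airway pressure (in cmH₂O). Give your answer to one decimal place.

Flow: 45 L/min ÷ 60 = 0.75 L/s.
Total PEEP = 14 cmH2O (set 4 + intrinsic 10); this is the baseline alveolar pressure.
Equation of motion (constant flow): PIP = Vt/C + R·V̇ + PEEP.
PIP = 425/77.3 + 20.0×0.75 + 14 = 5.498 + 15.0 + 14 = 34.498 cmH2O.

34.5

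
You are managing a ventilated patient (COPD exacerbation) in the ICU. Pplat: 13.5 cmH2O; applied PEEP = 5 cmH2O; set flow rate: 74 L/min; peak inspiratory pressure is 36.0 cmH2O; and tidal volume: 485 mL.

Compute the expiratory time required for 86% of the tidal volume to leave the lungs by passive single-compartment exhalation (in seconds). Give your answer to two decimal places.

2.05

Flow: 74 L/min ÷ 60 = 1.2333 L/s.
R = (PIP − Pplat)/V̇ = (36.0 − 13.5) / 1.2333 = 22.5/1.2333 = 18.244 cmH2O·s/L.
C = Vt/(Pplat − PEEP) = 485.0 / (13.5 − 5) = 485.0/8.5 = 57.059 mL/cmH2O.
τ = R × C = 18.244 × 0.05706 L/cmH2O = 1.041 s.
t = −τ·ln(1 − 0.86) = −1.041·ln(0.14) = 2.047 s.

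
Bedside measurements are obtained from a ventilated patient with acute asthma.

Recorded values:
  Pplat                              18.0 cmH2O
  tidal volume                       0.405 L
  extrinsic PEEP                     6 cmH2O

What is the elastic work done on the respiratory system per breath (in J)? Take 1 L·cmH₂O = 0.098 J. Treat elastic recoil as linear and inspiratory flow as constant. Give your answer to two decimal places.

0.24

Elastic work ≈ ½ × (Pplat − PEEP) × Vt = 0.5 × (18.0 − 6) × 0.405 L = 0.5 × 12.0 × 0.405 = 2.43 L·cmH2O.
× 0.098 J/(L·cmH2O) → 0.2381 J.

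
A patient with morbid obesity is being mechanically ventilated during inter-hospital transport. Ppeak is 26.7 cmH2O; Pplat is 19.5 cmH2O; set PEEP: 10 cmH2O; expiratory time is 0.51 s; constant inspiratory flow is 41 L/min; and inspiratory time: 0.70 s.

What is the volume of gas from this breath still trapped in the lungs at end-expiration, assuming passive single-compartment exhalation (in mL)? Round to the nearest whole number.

183

Flow: 41 L/min ÷ 60 = 0.6833 L/s.
Vt = flow × Ti = 0.6833 L/s × 0.70 s × 1000 mL/L = 478.31 mL.
R = (PIP − Pplat)/V̇ = (26.7 − 19.5) / 0.6833 = 7.2/0.6833 = 10.537 cmH2O·s/L.
C = Vt/(Pplat − PEEP) = 478.31 / (19.5 − 10) = 478.31/9.5 = 50.348 mL/cmH2O.
τ = R × C = 10.537 × 0.05035 L/cmH2O = 0.5305 s.
Fraction remaining = e^(−Te/τ) = e^(−0.51/0.5305) = 0.3824.
Trapped volume = 478.31 × 0.3824 = 182.91 mL.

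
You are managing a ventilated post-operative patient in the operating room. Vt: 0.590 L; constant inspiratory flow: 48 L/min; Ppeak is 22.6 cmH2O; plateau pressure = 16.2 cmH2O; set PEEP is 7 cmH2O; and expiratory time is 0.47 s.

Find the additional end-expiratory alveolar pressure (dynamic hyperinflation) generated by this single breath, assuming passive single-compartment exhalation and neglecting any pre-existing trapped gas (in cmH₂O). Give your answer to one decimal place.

Flow: 48 L/min ÷ 60 = 0.8 L/s.
R = (PIP − Pplat)/V̇ = (22.6 − 16.2) / 0.8 = 6.4/0.8 = 8.0 cmH2O·s/L.
C = Vt/(Pplat − PEEP) = 590.0 / (16.2 − 7) = 590.0/9.2 = 64.13 mL/cmH2O.
τ = R × C = 8.0 × 0.06413 L/cmH2O = 0.513 s.
Fraction remaining = e^(−Te/τ) = e^(−0.47/0.513) = 0.4; trapped volume = 590.0 × 0.4 = 236.0 mL.
Additional alveolar pressure from trapping ≈ V_trapped / C = 236.0 / 64.13 = 3.68 cmH2O.

3.7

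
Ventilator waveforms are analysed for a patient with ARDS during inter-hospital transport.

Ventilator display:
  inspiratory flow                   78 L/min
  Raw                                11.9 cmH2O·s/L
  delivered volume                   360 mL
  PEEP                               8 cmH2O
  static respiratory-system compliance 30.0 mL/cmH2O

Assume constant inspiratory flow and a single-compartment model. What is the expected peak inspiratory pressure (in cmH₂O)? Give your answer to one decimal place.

Flow: 78 L/min ÷ 60 = 1.3 L/s.
Equation of motion (constant flow): PIP = Vt/C + R·V̇ + PEEP.
PIP = 360/30.0 + 11.9×1.3 + 8 = 12.0 + 15.47 + 8 = 35.47 cmH2O.

35.5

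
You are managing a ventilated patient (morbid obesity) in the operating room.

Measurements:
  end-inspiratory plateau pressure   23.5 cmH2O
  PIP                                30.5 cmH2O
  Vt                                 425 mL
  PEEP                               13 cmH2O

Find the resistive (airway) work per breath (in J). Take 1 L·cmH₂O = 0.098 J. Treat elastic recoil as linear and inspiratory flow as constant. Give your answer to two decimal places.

With constant inspiratory flow the resistive pressure is constant at PIP − Pplat = 30.5 − 23.5 = 7.0 cmH2O, so resistive work = 7.0 × 0.425 = 2.975 L·cmH2O.
× 0.098 J/(L·cmH2O) → 0.2916 J.

0.29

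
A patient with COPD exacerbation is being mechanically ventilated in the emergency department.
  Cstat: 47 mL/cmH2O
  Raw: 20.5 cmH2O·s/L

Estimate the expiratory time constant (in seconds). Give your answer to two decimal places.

τ = R × C = 20.5 × 47 mL/cmH2O = 20.5 × 0.047 L/cmH2O = 0.9635 s.

0.96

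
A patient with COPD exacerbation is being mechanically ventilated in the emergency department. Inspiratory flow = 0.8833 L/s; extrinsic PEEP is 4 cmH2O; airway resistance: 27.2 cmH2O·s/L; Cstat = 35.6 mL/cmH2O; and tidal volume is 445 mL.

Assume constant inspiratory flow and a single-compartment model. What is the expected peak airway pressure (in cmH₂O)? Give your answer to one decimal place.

Equation of motion (constant flow): PIP = Vt/C + R·V̇ + PEEP.
PIP = 445/35.6 + 27.2×0.8833 + 4 = 12.5 + 24.026 + 4 = 40.526 cmH2O.

40.5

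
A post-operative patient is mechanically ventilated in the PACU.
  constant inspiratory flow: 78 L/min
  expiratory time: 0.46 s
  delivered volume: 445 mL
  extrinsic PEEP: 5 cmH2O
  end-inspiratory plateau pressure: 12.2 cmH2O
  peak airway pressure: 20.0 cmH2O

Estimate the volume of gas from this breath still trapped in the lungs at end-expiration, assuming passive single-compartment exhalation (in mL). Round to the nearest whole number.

129

Flow: 78 L/min ÷ 60 = 1.3 L/s.
R = (PIP − Pplat)/V̇ = (20.0 − 12.2) / 1.3 = 7.8/1.3 = 6.0 cmH2O·s/L.
C = Vt/(Pplat − PEEP) = 445.0 / (12.2 − 5) = 445.0/7.2 = 61.806 mL/cmH2O.
τ = R × C = 6.0 × 0.06181 L/cmH2O = 0.3709 s.
Fraction remaining = e^(−Te/τ) = e^(−0.46/0.3709) = 0.2893.
Trapped volume = 445.0 × 0.2893 = 128.74 mL.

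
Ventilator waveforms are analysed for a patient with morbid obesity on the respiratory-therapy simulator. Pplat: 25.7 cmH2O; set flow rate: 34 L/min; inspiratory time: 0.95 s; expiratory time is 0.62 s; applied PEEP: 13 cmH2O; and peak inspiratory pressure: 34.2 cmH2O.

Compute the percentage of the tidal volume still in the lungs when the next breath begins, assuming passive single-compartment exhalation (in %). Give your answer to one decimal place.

Flow: 34 L/min ÷ 60 = 0.5667 L/s.
Vt = flow × Ti = 0.5667 L/s × 0.95 s × 1000 mL/L = 538.37 mL.
R = (PIP − Pplat)/V̇ = (34.2 − 25.7) / 0.5667 = 8.5/0.5667 = 14.999 cmH2O·s/L.
C = Vt/(Pplat − PEEP) = 538.37 / (25.7 − 13) = 538.37/12.7 = 42.391 mL/cmH2O.
τ = R × C = 14.999 × 0.04239 L/cmH2O = 0.6358 s.
Fraction remaining at end-expiration = e^(−Te/τ) = e^(−0.62/0.6358) = 0.3771 → 37.71%.

37.7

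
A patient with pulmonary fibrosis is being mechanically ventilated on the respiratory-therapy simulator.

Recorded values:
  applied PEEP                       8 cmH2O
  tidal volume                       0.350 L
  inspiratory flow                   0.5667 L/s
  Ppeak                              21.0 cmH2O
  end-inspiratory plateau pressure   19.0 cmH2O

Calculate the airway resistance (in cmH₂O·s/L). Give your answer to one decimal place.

3.5

Raw = (PIP − Pplat) / flow = (21.0 − 19.0) / 0.5667 = 2.0 / 0.5667 = 3.529 cmH2O·s/L.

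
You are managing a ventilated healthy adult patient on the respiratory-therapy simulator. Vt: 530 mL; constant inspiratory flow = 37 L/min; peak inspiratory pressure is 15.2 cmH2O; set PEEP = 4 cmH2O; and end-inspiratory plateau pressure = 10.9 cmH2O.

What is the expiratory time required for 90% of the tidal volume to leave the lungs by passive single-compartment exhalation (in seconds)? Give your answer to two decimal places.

1.23

Flow: 37 L/min ÷ 60 = 0.6167 L/s.
R = (PIP − Pplat)/V̇ = (15.2 − 10.9) / 0.6167 = 4.3/0.6167 = 6.973 cmH2O·s/L.
C = Vt/(Pplat − PEEP) = 530.0 / (10.9 − 4) = 530.0/6.9 = 76.812 mL/cmH2O.
τ = R × C = 6.973 × 0.07681 L/cmH2O = 0.5356 s.
t = −τ·ln(1 − 0.90) = −0.5356·ln(0.1) = 1.233 s.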